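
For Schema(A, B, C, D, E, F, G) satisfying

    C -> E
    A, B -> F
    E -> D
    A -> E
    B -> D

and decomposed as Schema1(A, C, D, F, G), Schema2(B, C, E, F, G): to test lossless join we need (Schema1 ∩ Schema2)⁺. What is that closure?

Schema1 ∩ Schema2 = {C, F, G}.
C → E applies, adding E
E → D applies, adding D
Closure: {C, D, E, F, G}.

C, D, E, F, G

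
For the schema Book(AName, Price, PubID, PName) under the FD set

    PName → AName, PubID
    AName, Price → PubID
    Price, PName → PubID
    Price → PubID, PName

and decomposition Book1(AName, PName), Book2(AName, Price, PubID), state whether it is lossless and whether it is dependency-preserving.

Lossless test: (AName)⁺ = {AName}, which is a superkey of neither fragment — lossy.
Dependency preservation: the restricted closure of {PName} across the fragments never reaches {AName, PubID}, so PName → AName, PubID cannot be enforced without a join — not preserved.

lossy and not dependency-preserving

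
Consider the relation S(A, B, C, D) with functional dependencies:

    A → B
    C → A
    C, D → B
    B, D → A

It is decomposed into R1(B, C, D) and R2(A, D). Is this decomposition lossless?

Common attributes: R1 ∩ R2 = {D}.
No dependency enlarges {D}, so (D)⁺ = {D}.
The closure contains neither all of R1 = {B, C, D} nor all of R2 = {A, D}, so the common attributes are not a superkey of either fragment. The join is lossy.

No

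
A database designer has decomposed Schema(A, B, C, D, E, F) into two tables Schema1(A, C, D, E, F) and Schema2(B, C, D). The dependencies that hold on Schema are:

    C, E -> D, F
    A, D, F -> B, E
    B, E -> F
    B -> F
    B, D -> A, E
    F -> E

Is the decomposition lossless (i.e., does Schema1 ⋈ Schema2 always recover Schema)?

Common attributes: Schema1 ∩ Schema2 = {C, D}.
No dependency enlarges {C, D}, so (C, D)⁺ = {C, D}.
The closure contains neither all of Schema1 = {A, C, D, E, F} nor all of Schema2 = {B, C, D}, so the common attributes are not a superkey of either fragment. The join is lossy.

No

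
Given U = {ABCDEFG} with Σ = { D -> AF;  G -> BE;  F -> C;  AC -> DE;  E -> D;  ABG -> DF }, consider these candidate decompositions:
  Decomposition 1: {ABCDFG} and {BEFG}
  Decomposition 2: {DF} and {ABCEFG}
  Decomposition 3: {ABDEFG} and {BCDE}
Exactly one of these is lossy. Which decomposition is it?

Decomposition 2

Decomposition 1: common = {BFG}, closure = {ABCDEFG} → lossless.
Decomposition 2: common = {F}, closure = {CF} → lossy.
Decomposition 3: common = {BDE}, closure = {ABCDEF} → lossless.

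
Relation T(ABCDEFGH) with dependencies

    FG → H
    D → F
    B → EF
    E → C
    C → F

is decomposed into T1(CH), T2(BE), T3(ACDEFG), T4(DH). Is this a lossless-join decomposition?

No

Chase test. Columns are ABCDEFGH; row i has aⱼ where attribute j ∈ Ti, else bᵢⱼ.
Initial tableau (one row per fragment):
  row 1: b11 b12 a3 b14 b15 b16 b17 a8
  row 2: b21 a2 b23 b24 a5 b26 b27 b28
  row 3: a1 b32 a3 a4 a5 a6 a7 b38
  row 4: b41 b42 b43 a4 b45 b46 b47 a8
Rows 3 and 4 agree on D; apply D→F and equate their F entries.
Rows 2 and 3 agree on E; apply E→C and equate their C entries.
Rows 1 and 2 agree on C; apply C→F and equate their F entries.
Rows 1 and 3 agree on C; apply C→F and equate their F entries.
No row becomes fully distinguished — the join is lossy.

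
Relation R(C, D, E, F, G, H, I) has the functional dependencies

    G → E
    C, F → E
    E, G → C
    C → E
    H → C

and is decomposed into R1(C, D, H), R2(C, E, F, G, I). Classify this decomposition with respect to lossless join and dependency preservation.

Lossless test: (C)⁺ = {C, E}, which is a superkey of neither fragment — lossy.
Dependency preservation: every FD's attributes lie within a single fragment, so each can be enforced locally — preserved.

lossy but dependency-preserving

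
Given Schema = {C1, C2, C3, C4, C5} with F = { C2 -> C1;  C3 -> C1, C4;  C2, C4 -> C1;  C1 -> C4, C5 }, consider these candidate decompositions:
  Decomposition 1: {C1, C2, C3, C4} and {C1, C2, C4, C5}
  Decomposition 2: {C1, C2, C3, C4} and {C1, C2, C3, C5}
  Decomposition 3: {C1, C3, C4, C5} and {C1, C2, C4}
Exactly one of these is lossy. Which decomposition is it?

Decomposition 1: common = {C1, C2, C4}, closure = {C1, C2, C4, C5} → lossless.
Decomposition 2: common = {C1, C2, C3}, closure = {C1, C2, C3, C4, C5} → lossless.
Decomposition 3: common = {C1, C4}, closure = {C1, C4, C5} → lossy.

Decomposition 3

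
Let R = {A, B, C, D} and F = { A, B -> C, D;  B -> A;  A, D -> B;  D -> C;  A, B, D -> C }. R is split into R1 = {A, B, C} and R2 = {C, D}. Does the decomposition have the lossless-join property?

No

Common attributes: R1 ∩ R2 = {C}.
No dependency enlarges {C}, so (C)⁺ = {C}.
The closure contains neither all of R1 = {A, B, C} nor all of R2 = {C, D}, so the common attributes are not a superkey of either fragment. The join is lossy.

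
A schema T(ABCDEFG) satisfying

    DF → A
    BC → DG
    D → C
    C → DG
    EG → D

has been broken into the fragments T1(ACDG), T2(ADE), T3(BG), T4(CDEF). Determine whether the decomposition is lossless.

No

Chase test. Columns are ABCDEFG; row i has aⱼ where attribute j ∈ Ti, else bᵢⱼ.
Initial tableau (one row per fragment):
  row 1: a1 b12 a3 a4 b15 b16 a7
  row 2: a1 b22 b23 a4 a5 b26 b27
  row 3: b31 a2 b33 b34 b35 b36 a7
  row 4: b41 b42 a3 a4 a5 a6 b47
Rows 1 and 2 agree on D; apply D→C and equate their C entries.
Rows 1 and 2 agree on C; apply C→DG and equate their DG entries.
Rows 1 and 4 agree on C; apply C→DG and equate their DG entries.
No row becomes fully distinguished — the join is lossy.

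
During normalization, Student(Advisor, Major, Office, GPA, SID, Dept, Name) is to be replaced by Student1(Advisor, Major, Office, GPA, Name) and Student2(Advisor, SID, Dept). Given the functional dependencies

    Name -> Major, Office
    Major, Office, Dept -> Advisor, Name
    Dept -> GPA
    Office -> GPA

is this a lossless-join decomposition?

No

Common attributes: Student1 ∩ Student2 = {Advisor}.
No dependency enlarges {Advisor}, so (Advisor)⁺ = {Advisor}.
The closure contains neither all of Student1 = {Advisor, Major, Office, GPA, Name} nor all of Student2 = {Advisor, SID, Dept}, so the common attributes are not a superkey of either fragment. The join is lossy.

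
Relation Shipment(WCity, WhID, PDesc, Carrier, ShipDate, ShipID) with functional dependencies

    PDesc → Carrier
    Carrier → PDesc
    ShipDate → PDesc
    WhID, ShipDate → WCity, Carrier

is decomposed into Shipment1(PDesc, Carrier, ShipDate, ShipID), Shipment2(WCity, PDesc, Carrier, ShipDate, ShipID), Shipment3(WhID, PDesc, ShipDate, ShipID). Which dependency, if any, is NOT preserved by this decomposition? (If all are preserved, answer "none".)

Check WhID, ShipDate → WCity, Carrier: no single fragment contains all of {WCity, WhID, Carrier, ShipDate}, and the restricted closure of {WhID, ShipDate} across the fragments never reaches {WCity, Carrier}.
PDesc → Carrier is preserved.
Carrier → PDesc is preserved.
ShipDate → PDesc is preserved.

WhID, ShipDate → WCity, Carrier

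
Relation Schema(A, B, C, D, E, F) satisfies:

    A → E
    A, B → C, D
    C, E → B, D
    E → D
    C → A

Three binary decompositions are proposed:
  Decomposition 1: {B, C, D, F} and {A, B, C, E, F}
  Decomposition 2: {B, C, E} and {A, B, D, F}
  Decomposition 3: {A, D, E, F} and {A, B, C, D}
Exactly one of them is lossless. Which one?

Decomposition 1

Decomposition 1: common = {B, C, F}, closure = {A, B, C, D, E, F} → lossless.
Decomposition 2: common = {B}, closure = {B} → lossy.
Decomposition 3: common = {A, D}, closure = {A, D, E} → lossy.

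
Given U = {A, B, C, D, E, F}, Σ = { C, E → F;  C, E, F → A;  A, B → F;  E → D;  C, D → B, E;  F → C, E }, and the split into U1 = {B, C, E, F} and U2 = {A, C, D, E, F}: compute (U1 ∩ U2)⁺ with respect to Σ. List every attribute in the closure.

A, B, C, D, E, F

U1 ∩ U2 = {C, E, F}.
C, E, F → A applies, adding A
E → D applies, adding D
C, D → B, E applies, adding B
Closure: {A, B, C, D, E, F}.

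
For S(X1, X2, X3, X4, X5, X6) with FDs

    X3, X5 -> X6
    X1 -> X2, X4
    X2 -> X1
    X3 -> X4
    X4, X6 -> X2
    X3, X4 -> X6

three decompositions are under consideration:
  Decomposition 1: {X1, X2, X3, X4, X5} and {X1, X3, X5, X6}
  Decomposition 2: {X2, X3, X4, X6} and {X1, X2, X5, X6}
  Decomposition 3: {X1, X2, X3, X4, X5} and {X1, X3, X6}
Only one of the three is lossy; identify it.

Decomposition 2

Decomposition 1: common = {X1, X3, X5}, closure = {X1, X2, X3, X4, X5, X6} → lossless.
Decomposition 2: common = {X2, X6}, closure = {X1, X2, X4, X6} → lossy.
Decomposition 3: common = {X1, X3}, closure = {X1, X2, X3, X4, X6} → lossless.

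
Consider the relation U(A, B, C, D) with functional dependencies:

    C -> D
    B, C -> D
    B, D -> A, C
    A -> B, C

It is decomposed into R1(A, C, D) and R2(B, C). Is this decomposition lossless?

Common attributes: R1 ∩ R2 = {C}.
Closure of {C}: C → D applies, adding D. So (C)⁺ = {C, D}.
The closure contains neither all of R1 = {A, C, D} nor all of R2 = {B, C}, so the common attributes are not a superkey of either fragment. The join is lossy.

No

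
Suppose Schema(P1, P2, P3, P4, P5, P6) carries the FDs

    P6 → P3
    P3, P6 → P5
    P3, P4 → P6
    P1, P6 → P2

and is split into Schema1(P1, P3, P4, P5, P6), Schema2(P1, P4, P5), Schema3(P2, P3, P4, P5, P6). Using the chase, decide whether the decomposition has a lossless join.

Chase test. Columns are P1, P2, P3, P4, P5, P6; row i has aⱼ where attribute j ∈ Schemai, else bᵢⱼ.
Initial tableau (one row per fragment):
  row 1: a1 b12 a3 a4 a5 a6
  row 2: a1 b22 b23 a4 a5 b26
  row 3: b31 a2 a3 a4 a5 a6
No row becomes fully distinguished — the join is lossy.

No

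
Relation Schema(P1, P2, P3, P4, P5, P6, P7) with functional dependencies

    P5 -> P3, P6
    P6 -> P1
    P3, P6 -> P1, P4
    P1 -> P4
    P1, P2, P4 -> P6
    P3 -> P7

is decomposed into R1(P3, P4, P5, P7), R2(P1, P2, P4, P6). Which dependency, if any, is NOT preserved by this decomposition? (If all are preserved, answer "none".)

P5 -> P3, P6

Check P5 → P3, P6: no single fragment contains all of {P3, P5, P6}, and the restricted closure of {P5} across the fragments never reaches {P3, P6}.
P6 → P1 is preserved.
P3, P6 → P1, P4 is preserved.
P1 → P4 is preserved.
P1, P2, P4 → P6 is preserved.
P3 → P7 is preserved.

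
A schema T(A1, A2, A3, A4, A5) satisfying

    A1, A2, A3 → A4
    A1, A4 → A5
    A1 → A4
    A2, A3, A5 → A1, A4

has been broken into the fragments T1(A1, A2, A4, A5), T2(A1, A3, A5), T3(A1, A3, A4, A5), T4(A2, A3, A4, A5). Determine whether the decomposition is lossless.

Chase test. Columns are A1, A2, A3, A4, A5; row i has aⱼ where attribute j ∈ Ti, else bᵢⱼ.
Initial tableau (one row per fragment):
  row 1: a1 a2 b13 a4 a5
  row 2: a1 b22 a3 b24 a5
  row 3: a1 b32 a3 a4 a5
  row 4: b41 a2 a3 a4 a5
Rows 1 and 2 agree on A1; apply A1→A4 and equate their A4 entries.
No row becomes fully distinguished — the join is lossy.

No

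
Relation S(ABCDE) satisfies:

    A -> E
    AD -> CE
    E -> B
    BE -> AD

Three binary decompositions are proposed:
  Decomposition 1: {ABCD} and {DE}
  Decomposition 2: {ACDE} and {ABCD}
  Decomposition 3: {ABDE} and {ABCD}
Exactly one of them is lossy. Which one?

Decomposition 1

Decomposition 1: common = {D}, closure = {D} → lossy.
Decomposition 2: common = {ACD}, closure = {ABCDE} → lossless.
Decomposition 3: common = {ABD}, closure = {ABCDE} → lossless.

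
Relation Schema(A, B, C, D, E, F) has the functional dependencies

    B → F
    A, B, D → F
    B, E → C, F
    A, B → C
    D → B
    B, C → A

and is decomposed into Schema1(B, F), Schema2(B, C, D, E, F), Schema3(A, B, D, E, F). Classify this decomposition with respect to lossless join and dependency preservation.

Lossless test (chase): Rows 2 and 3 agree on B, E; apply B, E→C, F and equate their C, F entries. Rows 2 and 3 agree on B, C; apply B, C→A and equate their A entries. Row 2 is now all distinguished symbols — the join is lossless.
Dependency preservation: the restricted closure of {A, B} across the fragments never reaches {C}, so A, B → C cannot be enforced without a join — not preserved.

lossless but not dependency-preserving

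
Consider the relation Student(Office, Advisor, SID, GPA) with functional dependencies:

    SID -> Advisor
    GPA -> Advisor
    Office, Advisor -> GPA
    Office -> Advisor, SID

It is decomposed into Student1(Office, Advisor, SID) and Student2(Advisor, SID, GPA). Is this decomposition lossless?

No

Common attributes: Student1 ∩ Student2 = {Advisor, SID}.
No dependency enlarges {Advisor, SID}, so (Advisor, SID)⁺ = {Advisor, SID}.
The closure contains neither all of Student1 = {Office, Advisor, SID} nor all of Student2 = {Advisor, SID, GPA}, so the common attributes are not a superkey of either fragment. The join is lossy.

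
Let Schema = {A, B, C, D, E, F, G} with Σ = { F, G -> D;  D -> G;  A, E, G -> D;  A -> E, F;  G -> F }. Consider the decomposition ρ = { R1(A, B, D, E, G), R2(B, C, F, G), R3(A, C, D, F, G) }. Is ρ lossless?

Chase test. Columns are A, B, C, D, E, F, G; row i has aⱼ where attribute j ∈ Ri, else bᵢⱼ.
Initial tableau (one row per fragment):
  row 1: a1 a2 b13 a4 a5 b16 a7
  row 2: b21 a2 a3 b24 b25 a6 a7
  row 3: a1 b32 a3 a4 b35 a6 a7
Rows 2 and 3 agree on F, G; apply F, G→D and equate their D entries.
Rows 1 and 3 agree on A; apply A→E, F and equate their E, F entries.
No row becomes fully distinguished — the join is lossy.

No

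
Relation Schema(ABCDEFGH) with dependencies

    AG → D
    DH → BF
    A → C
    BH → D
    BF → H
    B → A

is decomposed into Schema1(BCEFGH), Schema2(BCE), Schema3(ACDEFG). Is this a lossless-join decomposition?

No

Chase test. Columns are ABCDEFGH; row i has aⱼ where attribute j ∈ Schemai, else bᵢⱼ.
Initial tableau (one row per fragment):
  row 1: b11 a2 a3 b14 a5 a6 a7 a8
  row 2: b21 a2 a3 b24 a5 b26 b27 b28
  row 3: a1 b32 a3 a4 a5 a6 a7 b38
Rows 1 and 2 agree on B; apply B→A and equate their A entries.
No row becomes fully distinguished — the join is lossy.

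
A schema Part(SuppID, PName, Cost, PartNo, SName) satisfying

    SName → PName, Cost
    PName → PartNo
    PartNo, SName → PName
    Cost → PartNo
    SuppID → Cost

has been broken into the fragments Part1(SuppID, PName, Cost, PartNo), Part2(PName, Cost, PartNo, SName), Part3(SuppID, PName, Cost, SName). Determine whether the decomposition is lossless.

Chase test. Columns are SuppID, PName, Cost, PartNo, SName; row i has aⱼ where attribute j ∈ Parti, else bᵢⱼ.
Initial tableau (one row per fragment):
  row 1: a1 a2 a3 a4 b15
  row 2: b21 a2 a3 a4 a5
  row 3: a1 a2 a3 b34 a5
Rows 1 and 3 agree on PName; apply PName→PartNo and equate their PartNo entries.
Row 3 is now all distinguished symbols — the join is lossless.

Yes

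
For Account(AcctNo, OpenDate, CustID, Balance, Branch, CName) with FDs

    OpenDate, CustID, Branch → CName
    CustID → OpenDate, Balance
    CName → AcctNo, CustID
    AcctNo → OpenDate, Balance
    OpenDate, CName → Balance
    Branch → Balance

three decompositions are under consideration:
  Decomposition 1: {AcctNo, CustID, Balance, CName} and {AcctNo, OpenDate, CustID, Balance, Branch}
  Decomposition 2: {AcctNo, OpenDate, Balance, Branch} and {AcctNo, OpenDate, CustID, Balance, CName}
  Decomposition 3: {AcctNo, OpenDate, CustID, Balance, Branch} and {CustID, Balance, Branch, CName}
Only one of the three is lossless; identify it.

Decomposition 3

Decomposition 1: common = {AcctNo, CustID, Balance}, closure = {AcctNo, OpenDate, CustID, Balance} → lossy.
Decomposition 2: common = {AcctNo, OpenDate, Balance}, closure = {AcctNo, OpenDate, Balance} → lossy.
Decomposition 3: common = {CustID, Balance, Branch}, closure = {AcctNo, OpenDate, CustID, Balance, Branch, CName} → lossless.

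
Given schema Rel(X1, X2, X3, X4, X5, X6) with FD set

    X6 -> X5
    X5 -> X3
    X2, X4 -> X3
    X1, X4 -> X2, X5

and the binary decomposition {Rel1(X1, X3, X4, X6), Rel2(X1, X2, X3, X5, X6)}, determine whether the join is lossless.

Common attributes: Rel1 ∩ Rel2 = {X1, X3, X6}.
Closure of {X1, X3, X6}: X6 → X5 applies, adding X5. So (X1, X3, X6)⁺ = {X1, X3, X5, X6}.
The closure contains neither all of Rel1 = {X1, X3, X4, X6} nor all of Rel2 = {X1, X2, X3, X5, X6}, so the common attributes are not a superkey of either fragment. The join is lossy.

No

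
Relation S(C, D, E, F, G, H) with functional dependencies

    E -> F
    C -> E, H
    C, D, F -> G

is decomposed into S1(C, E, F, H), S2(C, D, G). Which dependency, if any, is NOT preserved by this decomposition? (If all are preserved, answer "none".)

E → F lies within S1.
C → E, H lies within S1.
C, D, F → G: restricted closure across fragments reaches G.
Every dependency is enforceable on the fragments, so the decomposition is dependency-preserving.

none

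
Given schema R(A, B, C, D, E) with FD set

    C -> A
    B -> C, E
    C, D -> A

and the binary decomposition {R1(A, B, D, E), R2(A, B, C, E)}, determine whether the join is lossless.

Yes

Common attributes: R1 ∩ R2 = {A, B, E}.
Closure of {A, B, E}: B → C, E applies, adding C. So (A, B, E)⁺ = {A, B, C, E}.
This closure contains every attribute of R2, so R1 ∩ R2 → R2. The join is lossless.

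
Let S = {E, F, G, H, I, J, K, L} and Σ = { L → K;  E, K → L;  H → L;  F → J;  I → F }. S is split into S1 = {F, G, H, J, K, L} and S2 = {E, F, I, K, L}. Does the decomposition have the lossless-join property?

No

Common attributes: S1 ∩ S2 = {F, K, L}.
Closure of {F, K, L}: F → J applies, adding J. So (F, K, L)⁺ = {F, J, K, L}.
The closure contains neither all of S1 = {F, G, H, J, K, L} nor all of S2 = {E, F, I, K, L}, so the common attributes are not a superkey of either fragment. The join is lossy.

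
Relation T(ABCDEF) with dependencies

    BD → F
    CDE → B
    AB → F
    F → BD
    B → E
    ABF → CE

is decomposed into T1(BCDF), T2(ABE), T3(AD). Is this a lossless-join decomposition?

No

Chase test. Columns are ABCDEF; row i has aⱼ where attribute j ∈ Ti, else bᵢⱼ.
Initial tableau (one row per fragment):
  row 1: b11 a2 a3 a4 b15 a6
  row 2: a1 a2 b23 b24 a5 b26
  row 3: a1 b32 b33 a4 b35 b36
Rows 1 and 2 agree on B; apply B→E and equate their E entries.
No row becomes fully distinguished — the join is lossy.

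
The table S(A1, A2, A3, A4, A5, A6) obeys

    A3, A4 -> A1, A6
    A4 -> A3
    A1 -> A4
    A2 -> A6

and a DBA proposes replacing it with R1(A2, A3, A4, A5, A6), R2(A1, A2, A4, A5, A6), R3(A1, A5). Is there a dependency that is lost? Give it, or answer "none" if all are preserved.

A3, A4 → A1, A6: restricted closure across fragments reaches A1, A6.
A4 → A3 lies within R1.
A1 → A4 lies within R2.
A2 → A6 lies within R1.
Every dependency is enforceable on the fragments, so the decomposition is dependency-preserving.

none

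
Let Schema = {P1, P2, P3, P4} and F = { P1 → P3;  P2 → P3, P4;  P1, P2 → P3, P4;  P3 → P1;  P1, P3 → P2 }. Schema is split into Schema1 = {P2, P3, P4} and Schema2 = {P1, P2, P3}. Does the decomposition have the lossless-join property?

Common attributes: Schema1 ∩ Schema2 = {P2, P3}.
Closure of {P2, P3}: P2 → P3, P4 applies, adding P4; P3 → P1 applies, adding P1. So (P2, P3)⁺ = {P1, P2, P3, P4}.
This closure contains every attribute of Schema1, so Schema1 ∩ Schema2 → Schema1. The join is lossless.

Yes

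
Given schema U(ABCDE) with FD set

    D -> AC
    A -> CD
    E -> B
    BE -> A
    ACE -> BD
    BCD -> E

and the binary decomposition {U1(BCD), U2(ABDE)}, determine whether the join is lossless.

Common attributes: U1 ∩ U2 = {BD}.
Closure of {BD}: D → AC applies, adding AC; BCD → E applies, adding E. So (BD)⁺ = {ABCDE}.
This closure contains every attribute of U1, so U1 ∩ U2 → U1. The join is lossless.

Yes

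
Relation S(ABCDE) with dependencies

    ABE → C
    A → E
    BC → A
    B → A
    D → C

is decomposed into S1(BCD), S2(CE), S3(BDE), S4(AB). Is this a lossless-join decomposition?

Yes

Chase test. Columns are ABCDE; row i has aⱼ where attribute j ∈ Si, else bᵢⱼ.
Initial tableau (one row per fragment):
  row 1: b11 a2 a3 a4 b15
  row 2: b21 b22 a3 b24 a5
  row 3: b31 a2 b33 a4 a5
  row 4: a1 a2 b43 b44 b45
Rows 1 and 3 agree on B; apply B→A and equate their A entries.
Rows 1 and 4 agree on B; apply B→A and equate their A entries.
Rows 1 and 3 agree on D; apply D→C and equate their C entries.
Rows 1 and 3 agree on A; apply A→E and equate their E entries.
Rows 1 and 4 agree on A; apply A→E and equate their E entries.
Rows 1 and 4 agree on ABE; apply ABE→C and equate their C entries.
Row 1 is now all distinguished symbols — the join is lossless.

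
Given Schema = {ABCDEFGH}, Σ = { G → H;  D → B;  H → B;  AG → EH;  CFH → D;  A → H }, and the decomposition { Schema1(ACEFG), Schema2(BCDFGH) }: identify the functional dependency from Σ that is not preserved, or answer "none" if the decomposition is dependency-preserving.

Check A → H: no single fragment contains all of {AH}, and the restricted closure of {A} across the fragments never reaches {H}.
G → H is preserved.
D → B is preserved.
H → B is preserved.
AG → EH is preserved.
CFH → D is preserved.

A → H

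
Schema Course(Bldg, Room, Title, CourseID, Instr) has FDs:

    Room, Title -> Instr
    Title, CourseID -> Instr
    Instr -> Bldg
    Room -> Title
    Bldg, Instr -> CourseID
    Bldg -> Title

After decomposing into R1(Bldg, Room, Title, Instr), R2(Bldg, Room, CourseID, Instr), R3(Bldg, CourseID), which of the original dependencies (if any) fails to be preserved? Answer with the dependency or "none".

Check Title, CourseID → Instr: no single fragment contains all of {Title, CourseID, Instr}, and the restricted closure of {Title, CourseID} across the fragments never reaches {Instr}.
Room, Title → Instr is preserved.
Instr → Bldg is preserved.
Room → Title is preserved.
Bldg, Instr → CourseID is preserved.
Bldg → Title is preserved.

Title, CourseID -> Instr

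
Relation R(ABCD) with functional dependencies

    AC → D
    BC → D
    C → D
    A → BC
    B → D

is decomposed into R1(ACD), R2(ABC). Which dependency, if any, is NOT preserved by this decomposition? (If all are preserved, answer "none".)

Check B → D: no single fragment contains all of {BD}, and the restricted closure of {B} across the fragments never reaches {D}.
AC → D is preserved.
BC → D is preserved.
C → D is preserved.
A → BC is preserved.

B → D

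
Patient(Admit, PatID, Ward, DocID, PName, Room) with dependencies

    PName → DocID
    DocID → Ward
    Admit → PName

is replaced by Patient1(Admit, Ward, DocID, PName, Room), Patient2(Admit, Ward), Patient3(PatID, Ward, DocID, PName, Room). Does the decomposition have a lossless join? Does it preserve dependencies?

lossy but dependency-preserving

Lossless test (chase): Rows 1 and 2 agree on Admit; apply Admit→PName and equate their PName entries. Rows 1 and 2 agree on PName; apply PName→DocID and equate their DocID entries. No row becomes fully distinguished — the join is lossy.
Dependency preservation: every FD's attributes lie within a single fragment, so each can be enforced locally — preserved.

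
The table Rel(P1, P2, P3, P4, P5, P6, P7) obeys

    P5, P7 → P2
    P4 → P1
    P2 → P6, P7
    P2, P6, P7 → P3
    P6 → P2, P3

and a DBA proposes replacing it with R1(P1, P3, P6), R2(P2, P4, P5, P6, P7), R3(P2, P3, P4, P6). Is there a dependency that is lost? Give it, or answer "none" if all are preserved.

P4 → P1

Check P4 → P1: no single fragment contains all of {P1, P4}, and the restricted closure of {P4} across the fragments never reaches {P1}.
P5, P7 → P2 is preserved.
P2 → P6, P7 is preserved.
P2, P6, P7 → P3 is preserved.
P6 → P2, P3 is preserved.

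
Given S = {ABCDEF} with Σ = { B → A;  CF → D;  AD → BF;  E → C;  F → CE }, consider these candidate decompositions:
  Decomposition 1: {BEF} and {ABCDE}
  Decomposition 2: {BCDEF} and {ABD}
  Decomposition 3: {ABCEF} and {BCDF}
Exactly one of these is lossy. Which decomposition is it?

Decomposition 1: common = {BE}, closure = {ABCE} → lossy.
Decomposition 2: common = {BD}, closure = {ABCDEF} → lossless.
Decomposition 3: common = {BCF}, closure = {ABCDEF} → lossless.

Decomposition 1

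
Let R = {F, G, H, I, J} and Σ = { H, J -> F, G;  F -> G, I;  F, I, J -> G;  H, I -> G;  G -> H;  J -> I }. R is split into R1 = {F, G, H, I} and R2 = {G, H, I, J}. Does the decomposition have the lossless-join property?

Common attributes: R1 ∩ R2 = {G, H, I}.
No dependency enlarges {G, H, I}, so (G, H, I)⁺ = {G, H, I}.
The closure contains neither all of R1 = {F, G, H, I} nor all of R2 = {G, H, I, J}, so the common attributes are not a superkey of either fragment. The join is lossy.

No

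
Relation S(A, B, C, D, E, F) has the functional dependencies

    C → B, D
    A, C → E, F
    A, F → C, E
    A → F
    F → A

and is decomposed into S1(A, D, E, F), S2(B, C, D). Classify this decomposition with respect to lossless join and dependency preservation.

lossy and not dependency-preserving

Lossless test: (D)⁺ = {D}, which is a superkey of neither fragment — lossy.
Dependency preservation: the restricted closure of {A, F} across the fragments never reaches {C, E}, so A, F → C, E cannot be enforced without a join — not preserved.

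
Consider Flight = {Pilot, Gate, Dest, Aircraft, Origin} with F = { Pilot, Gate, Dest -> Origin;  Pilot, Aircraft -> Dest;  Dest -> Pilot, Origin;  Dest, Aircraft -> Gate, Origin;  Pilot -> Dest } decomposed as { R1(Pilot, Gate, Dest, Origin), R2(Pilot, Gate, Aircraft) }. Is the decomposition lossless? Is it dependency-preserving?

Lossless test: (Pilot, Gate)⁺ = {Pilot, Gate, Dest, Origin}, which contains all of one fragment — lossless.
Dependency preservation: Pilot, Aircraft → Dest; Dest, Aircraft → Gate, Origin are not contained in any single fragment, but the restricted closure of each left-hand side across the fragments still reaches the right-hand side; the remaining FDs each lie inside some fragment. All dependencies are preserved.

lossless and dependency-preserving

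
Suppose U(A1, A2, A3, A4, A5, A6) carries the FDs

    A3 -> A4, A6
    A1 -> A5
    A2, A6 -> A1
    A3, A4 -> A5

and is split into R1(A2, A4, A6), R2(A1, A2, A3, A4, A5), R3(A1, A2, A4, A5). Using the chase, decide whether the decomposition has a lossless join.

Chase test. Columns are A1, A2, A3, A4, A5, A6; row i has aⱼ where attribute j ∈ Ri, else bᵢⱼ.
Initial tableau (one row per fragment):
  row 1: b11 a2 b13 a4 b15 a6
  row 2: a1 a2 a3 a4 a5 b26
  row 3: a1 a2 b33 a4 a5 b36
No row becomes fully distinguished — the join is lossy.

No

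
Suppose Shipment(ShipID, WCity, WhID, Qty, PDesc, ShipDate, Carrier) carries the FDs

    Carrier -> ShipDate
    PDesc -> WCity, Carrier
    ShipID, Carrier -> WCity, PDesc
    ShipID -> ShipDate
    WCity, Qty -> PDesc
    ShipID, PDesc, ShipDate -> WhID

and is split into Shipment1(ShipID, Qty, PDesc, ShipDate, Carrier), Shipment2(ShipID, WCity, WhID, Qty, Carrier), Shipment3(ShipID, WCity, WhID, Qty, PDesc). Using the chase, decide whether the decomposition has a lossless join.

Yes

Chase test. Columns are ShipID, WCity, WhID, Qty, PDesc, ShipDate, Carrier; row i has aⱼ where attribute j ∈ Shipmenti, else bᵢⱼ.
Initial tableau (one row per fragment):
  row 1: a1 b12 b13 a4 a5 a6 a7
  row 2: a1 a2 a3 a4 b25 b26 a7
  row 3: a1 a2 a3 a4 a5 b36 b37
Rows 1 and 2 agree on Carrier; apply Carrier→ShipDate and equate their ShipDate entries.
Rows 1 and 3 agree on PDesc; apply PDesc→WCity, Carrier and equate their WCity, Carrier entries.
Rows 1 and 2 agree on ShipID, Carrier; apply ShipID, Carrier→WCity, PDesc and equate their WCity, PDesc entries.
Rows 1 and 3 agree on ShipID; apply ShipID→ShipDate and equate their ShipDate entries.
Rows 1 and 2 agree on ShipID, PDesc, ShipDate; apply ShipID, PDesc, ShipDate→WhID and equate their WhID entries.
Row 1 is now all distinguished symbols — the join is lossless.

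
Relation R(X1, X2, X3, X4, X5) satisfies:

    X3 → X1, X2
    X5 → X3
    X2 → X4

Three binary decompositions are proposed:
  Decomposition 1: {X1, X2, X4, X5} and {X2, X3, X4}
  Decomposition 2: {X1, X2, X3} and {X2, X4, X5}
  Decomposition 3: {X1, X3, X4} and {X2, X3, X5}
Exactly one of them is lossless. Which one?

Decomposition 1: common = {X2, X4}, closure = {X2, X4} → lossy.
Decomposition 2: common = {X2}, closure = {X2, X4} → lossy.
Decomposition 3: common = {X3}, closure = {X1, X2, X3, X4} → lossless.

Decomposition 3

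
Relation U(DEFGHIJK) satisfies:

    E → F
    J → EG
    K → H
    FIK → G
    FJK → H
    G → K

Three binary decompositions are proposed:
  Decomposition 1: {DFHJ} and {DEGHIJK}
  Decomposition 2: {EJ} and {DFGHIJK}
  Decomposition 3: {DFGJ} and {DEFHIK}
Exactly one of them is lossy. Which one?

Decomposition 3

Decomposition 1: common = {DHJ}, closure = {DEFGHJK} → lossless.
Decomposition 2: common = {J}, closure = {EFGHJK} → lossless.
Decomposition 3: common = {DF}, closure = {DF} → lossy.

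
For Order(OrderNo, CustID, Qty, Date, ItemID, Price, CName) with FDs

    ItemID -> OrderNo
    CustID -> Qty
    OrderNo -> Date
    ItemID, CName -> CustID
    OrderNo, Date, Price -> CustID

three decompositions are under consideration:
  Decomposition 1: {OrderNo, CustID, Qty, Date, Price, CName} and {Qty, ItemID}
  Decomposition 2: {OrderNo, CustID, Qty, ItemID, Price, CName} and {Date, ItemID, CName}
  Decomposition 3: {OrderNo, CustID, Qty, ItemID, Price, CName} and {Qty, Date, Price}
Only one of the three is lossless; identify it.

Decomposition 2

Decomposition 1: common = {Qty}, closure = {Qty} → lossy.
Decomposition 2: common = {ItemID, CName}, closure = {OrderNo, CustID, Qty, Date, ItemID, CName} → lossless.
Decomposition 3: common = {Qty, Price}, closure = {Qty, Price} → lossy.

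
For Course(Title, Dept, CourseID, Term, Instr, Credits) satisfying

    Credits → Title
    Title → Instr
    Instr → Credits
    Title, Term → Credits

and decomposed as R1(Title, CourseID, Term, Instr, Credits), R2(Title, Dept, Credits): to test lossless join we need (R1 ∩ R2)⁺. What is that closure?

R1 ∩ R2 = {Title, Credits}.
Title → Instr applies, adding Instr
Closure: {Title, Instr, Credits}.

Title, Instr, Credits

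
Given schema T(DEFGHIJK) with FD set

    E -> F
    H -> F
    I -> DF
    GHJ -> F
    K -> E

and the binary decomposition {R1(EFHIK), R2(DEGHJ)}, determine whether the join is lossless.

No

Common attributes: R1 ∩ R2 = {EH}.
Closure of {EH}: E → F applies, adding F. So (EH)⁺ = {EFH}.
The closure contains neither all of R1 = {EFHIK} nor all of R2 = {DEGHJ}, so the common attributes are not a superkey of either fragment. The join is lossy.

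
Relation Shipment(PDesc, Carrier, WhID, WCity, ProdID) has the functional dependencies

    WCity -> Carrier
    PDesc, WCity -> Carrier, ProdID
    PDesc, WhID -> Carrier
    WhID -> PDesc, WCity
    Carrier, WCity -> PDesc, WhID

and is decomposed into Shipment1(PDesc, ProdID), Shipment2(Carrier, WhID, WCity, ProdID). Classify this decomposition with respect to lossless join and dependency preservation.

Lossless test: (ProdID)⁺ = {ProdID}, which is a superkey of neither fragment — lossy.
Dependency preservation: the restricted closure of {WhID} across the fragments never reaches {PDesc, WCity}, so WhID → PDesc, WCity cannot be enforced without a join — not preserved.

lossy and not dependency-preserving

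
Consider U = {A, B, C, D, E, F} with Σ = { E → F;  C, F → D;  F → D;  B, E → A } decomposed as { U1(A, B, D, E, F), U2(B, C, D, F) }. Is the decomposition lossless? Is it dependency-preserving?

Lossless test: (B, D, F)⁺ = {B, D, F}, which is a superkey of neither fragment — lossy.
Dependency preservation: every FD's attributes lie within a single fragment, so each can be enforced locally — preserved.

lossy but dependency-preserving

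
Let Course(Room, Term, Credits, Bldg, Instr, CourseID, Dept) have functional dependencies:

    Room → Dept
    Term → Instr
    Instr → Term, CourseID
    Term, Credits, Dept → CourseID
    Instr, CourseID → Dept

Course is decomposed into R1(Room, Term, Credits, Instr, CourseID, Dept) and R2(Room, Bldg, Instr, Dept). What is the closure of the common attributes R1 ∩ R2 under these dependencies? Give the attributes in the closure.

R1 ∩ R2 = {Room, Instr, Dept}.
Instr → Term, CourseID applies, adding Term, CourseID
Closure: {Room, Term, Instr, CourseID, Dept}.

Room, Term, Instr, CourseID, Dept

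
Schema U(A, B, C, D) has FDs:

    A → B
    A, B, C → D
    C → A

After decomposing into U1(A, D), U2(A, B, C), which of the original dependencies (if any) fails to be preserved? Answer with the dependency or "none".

A, B, C → D

Check A, B, C → D: no single fragment contains all of {A, B, C, D}, and the restricted closure of {A, B, C} across the fragments never reaches {D}.
A → B is preserved.
C → A is preserved.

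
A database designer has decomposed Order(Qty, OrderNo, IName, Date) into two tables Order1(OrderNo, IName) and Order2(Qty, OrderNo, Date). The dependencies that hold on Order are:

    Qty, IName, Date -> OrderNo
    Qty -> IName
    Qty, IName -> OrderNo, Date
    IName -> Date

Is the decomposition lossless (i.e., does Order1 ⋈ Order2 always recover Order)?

Common attributes: Order1 ∩ Order2 = {OrderNo}.
No dependency enlarges {OrderNo}, so (OrderNo)⁺ = {OrderNo}.
The closure contains neither all of Order1 = {OrderNo, IName} nor all of Order2 = {Qty, OrderNo, Date}, so the common attributes are not a superkey of either fragment. The join is lossy.

No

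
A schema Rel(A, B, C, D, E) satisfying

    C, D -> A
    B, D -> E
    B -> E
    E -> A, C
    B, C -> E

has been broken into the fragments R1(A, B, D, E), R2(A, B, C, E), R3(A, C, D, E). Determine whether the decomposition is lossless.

Yes

Chase test. Columns are A, B, C, D, E; row i has aⱼ where attribute j ∈ Ri, else bᵢⱼ.
Initial tableau (one row per fragment):
  row 1: a1 a2 b13 a4 a5
  row 2: a1 a2 a3 b24 a5
  row 3: a1 b32 a3 a4 a5
Rows 1 and 2 agree on E; apply E→A, C and equate their A, C entries.
Row 1 is now all distinguished symbols — the join is lossless.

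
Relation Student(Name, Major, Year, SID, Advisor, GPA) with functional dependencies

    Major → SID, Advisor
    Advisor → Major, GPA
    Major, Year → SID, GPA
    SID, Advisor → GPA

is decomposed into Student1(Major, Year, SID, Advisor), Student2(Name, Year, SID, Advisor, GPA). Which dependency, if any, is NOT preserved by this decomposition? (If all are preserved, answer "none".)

Major → SID, Advisor lies within Student1.
Advisor → Major, GPA: restricted closure across fragments reaches Major, GPA.
Major, Year → SID, GPA: restricted closure across fragments reaches SID, GPA.
SID, Advisor → GPA lies within Student2.
Every dependency is enforceable on the fragments, so the decomposition is dependency-preserving.

none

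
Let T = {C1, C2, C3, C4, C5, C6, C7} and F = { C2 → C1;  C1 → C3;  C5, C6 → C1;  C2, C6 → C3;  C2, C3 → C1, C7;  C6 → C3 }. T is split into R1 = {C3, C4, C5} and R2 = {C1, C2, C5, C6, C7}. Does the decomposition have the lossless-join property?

No

Common attributes: R1 ∩ R2 = {C5}.
No dependency enlarges {C5}, so (C5)⁺ = {C5}.
The closure contains neither all of R1 = {C3, C4, C5} nor all of R2 = {C1, C2, C5, C6, C7}, so the common attributes are not a superkey of either fragment. The join is lossy.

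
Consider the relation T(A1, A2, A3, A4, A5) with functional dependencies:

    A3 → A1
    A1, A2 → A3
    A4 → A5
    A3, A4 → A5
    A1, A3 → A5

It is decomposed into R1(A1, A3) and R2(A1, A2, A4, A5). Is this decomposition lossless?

Common attributes: R1 ∩ R2 = {A1}.
No dependency enlarges {A1}, so (A1)⁺ = {A1}.
The closure contains neither all of R1 = {A1, A3} nor all of R2 = {A1, A2, A4, A5}, so the common attributes are not a superkey of either fragment. The join is lossy.

No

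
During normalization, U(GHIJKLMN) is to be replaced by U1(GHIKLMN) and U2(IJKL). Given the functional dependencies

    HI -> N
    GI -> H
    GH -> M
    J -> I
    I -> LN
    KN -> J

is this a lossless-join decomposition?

Common attributes: U1 ∩ U2 = {IKL}.
Closure of {IKL}: I → LN applies, adding N; KN → J applies, adding J. So (IKL)⁺ = {IJKLN}.
This closure contains every attribute of U2, so U1 ∩ U2 → U2. The join is lossless.

Yes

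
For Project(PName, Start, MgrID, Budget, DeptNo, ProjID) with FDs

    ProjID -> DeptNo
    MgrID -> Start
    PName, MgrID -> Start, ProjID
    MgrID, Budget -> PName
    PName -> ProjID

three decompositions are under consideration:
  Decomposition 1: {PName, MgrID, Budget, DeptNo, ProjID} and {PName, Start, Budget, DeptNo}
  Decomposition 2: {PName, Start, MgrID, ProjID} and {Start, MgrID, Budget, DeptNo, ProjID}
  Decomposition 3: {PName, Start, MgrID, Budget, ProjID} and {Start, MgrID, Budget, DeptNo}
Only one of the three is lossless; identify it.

Decomposition 3

Decomposition 1: common = {PName, Budget, DeptNo}, closure = {PName, Budget, DeptNo, ProjID} → lossy.
Decomposition 2: common = {Start, MgrID, ProjID}, closure = {Start, MgrID, DeptNo, ProjID} → lossy.
Decomposition 3: common = {Start, MgrID, Budget}, closure = {PName, Start, MgrID, Budget, DeptNo, ProjID} → lossless.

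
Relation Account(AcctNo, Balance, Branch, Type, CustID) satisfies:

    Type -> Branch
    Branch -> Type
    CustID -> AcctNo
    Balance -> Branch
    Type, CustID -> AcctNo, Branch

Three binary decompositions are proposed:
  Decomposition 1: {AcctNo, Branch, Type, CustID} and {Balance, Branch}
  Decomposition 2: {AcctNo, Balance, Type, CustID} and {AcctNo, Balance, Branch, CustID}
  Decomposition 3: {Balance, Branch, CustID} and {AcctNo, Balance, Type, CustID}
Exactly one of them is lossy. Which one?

Decomposition 1: common = {Branch}, closure = {Branch, Type} → lossy.
Decomposition 2: common = {AcctNo, Balance, CustID}, closure = {AcctNo, Balance, Branch, Type, CustID} → lossless.
Decomposition 3: common = {Balance, CustID}, closure = {AcctNo, Balance, Branch, Type, CustID} → lossless.

Decomposition 1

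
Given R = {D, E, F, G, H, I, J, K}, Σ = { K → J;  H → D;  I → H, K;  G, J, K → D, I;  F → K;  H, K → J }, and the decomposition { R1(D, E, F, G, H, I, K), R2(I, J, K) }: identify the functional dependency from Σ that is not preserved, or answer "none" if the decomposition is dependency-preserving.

none

K → J lies within R2.
H → D lies within R1.
I → H, K lies within R1.
G, J, K → D, I: restricted closure across fragments reaches D, I.
F → K lies within R1.
H, K → J: restricted closure across fragments reaches J.
Every dependency is enforceable on the fragments, so the decomposition is dependency-preserving.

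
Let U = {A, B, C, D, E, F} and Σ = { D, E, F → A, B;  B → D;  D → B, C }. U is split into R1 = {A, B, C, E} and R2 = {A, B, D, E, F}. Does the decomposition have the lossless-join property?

Yes

Common attributes: R1 ∩ R2 = {A, B, E}.
Closure of {A, B, E}: B → D applies, adding D; D → B, C applies, adding C. So (A, B, E)⁺ = {A, B, C, D, E}.
This closure contains every attribute of R1, so R1 ∩ R2 → R1. The join is lossless.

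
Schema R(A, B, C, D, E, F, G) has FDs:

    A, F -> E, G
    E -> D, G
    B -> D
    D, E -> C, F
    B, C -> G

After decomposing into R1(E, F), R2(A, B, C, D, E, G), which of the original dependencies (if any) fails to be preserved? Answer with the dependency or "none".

A, F -> E, G

Check A, F → E, G: no single fragment contains all of {A, E, F, G}, and the restricted closure of {A, F} across the fragments never reaches {E, G}.
E → D, G is preserved.
B → D is preserved.
D, E → C, F is preserved.
B, C → G is preserved.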